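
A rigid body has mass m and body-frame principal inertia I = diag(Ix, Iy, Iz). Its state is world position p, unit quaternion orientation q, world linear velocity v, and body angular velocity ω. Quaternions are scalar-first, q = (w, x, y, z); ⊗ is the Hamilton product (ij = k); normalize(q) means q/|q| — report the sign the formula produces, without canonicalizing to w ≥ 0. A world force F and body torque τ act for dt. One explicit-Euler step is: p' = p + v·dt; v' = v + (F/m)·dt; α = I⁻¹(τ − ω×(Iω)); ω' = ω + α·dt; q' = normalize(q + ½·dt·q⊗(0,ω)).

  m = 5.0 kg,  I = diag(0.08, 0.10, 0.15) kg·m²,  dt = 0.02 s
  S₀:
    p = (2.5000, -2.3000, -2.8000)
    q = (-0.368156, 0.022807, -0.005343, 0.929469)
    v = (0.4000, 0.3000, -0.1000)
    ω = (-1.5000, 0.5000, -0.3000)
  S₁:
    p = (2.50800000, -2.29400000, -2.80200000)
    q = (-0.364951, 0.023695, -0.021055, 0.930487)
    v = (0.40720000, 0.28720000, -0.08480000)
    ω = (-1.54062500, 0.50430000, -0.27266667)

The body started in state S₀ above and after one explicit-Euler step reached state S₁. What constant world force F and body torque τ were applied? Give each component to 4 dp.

F = (1.8000, -3.2000, 3.8000)
τ = (-0.1700, -0.0100, 0.1900)

v₁ − v₀ = (0.00720000, -0.01280000, 0.01520000)
m·(v₁−v₀)/dt = (1.8000, -3.2000, 3.8000)
ω₁ − ω₀ = (-0.04062500, 0.00430000, 0.02733333)
applied torque τ = (-0.1700, -0.0100, 0.1900)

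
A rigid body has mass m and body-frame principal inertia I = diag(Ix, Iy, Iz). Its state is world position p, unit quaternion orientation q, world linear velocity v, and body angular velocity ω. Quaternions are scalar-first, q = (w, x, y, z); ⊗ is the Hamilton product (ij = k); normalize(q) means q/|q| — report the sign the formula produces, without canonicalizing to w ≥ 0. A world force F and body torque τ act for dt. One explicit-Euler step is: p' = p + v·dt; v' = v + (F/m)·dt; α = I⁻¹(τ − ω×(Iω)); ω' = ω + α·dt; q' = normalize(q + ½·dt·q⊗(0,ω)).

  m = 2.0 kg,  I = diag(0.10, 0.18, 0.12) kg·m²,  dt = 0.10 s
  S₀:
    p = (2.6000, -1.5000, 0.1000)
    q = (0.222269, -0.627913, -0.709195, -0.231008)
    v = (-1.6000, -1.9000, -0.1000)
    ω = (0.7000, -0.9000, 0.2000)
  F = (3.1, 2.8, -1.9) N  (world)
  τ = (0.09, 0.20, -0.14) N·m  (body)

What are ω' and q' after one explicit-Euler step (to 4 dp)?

ω' = (0.7792, -0.7873, 0.1253)
q' = (0.2143, -0.6366, -0.7198, -0.1754)

α = I⁻¹(τ − ω×Iω) = (0.7920, 1.1267, -0.7467)
ω + α·dt = (0.7792, -0.7873, 0.1253)
Hamilton product q⊗(0,ω) = (-0.1525348, -0.1941579, -0.2361651, 1.1060120)
q + ½dt·q⊗(0,ω), renormalized = (0.2143, -0.6366, -0.7198, -0.1754)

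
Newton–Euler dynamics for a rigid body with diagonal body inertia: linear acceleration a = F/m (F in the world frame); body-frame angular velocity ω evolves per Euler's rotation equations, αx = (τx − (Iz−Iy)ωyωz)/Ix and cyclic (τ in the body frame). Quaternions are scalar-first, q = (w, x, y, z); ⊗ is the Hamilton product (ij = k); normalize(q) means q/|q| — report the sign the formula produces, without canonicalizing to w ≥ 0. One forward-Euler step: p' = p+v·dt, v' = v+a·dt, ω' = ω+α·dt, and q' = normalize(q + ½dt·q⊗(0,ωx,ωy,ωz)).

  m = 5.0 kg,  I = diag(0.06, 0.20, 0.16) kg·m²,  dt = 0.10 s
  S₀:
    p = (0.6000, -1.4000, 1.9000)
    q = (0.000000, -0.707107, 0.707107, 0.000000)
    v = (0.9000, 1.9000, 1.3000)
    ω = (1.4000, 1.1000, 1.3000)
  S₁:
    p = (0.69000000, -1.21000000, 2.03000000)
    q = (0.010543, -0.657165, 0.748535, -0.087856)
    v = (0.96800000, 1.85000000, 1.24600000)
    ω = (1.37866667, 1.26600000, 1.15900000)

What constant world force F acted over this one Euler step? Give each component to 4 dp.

Δv = v₁−v₀ = (0.06800000, -0.05000000, -0.05400000)
m·(v₁−v₀)/dt = (3.4000, -2.5000, -2.7000)

F = (3.4000, -2.5000, -2.7000)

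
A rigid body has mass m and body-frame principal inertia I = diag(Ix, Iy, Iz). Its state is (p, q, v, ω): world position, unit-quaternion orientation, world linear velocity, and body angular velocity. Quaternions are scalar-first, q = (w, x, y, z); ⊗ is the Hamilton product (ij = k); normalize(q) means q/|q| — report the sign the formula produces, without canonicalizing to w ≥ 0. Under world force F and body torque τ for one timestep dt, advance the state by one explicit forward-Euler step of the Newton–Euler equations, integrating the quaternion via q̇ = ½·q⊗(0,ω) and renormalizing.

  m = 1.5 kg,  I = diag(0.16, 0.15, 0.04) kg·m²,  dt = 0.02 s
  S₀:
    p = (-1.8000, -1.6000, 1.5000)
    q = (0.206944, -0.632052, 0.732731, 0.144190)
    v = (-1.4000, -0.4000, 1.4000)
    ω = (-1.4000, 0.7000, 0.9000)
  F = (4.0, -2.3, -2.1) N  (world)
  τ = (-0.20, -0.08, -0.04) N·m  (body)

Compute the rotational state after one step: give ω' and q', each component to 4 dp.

ω' = (-1.4163, 0.7095, 0.8751)
q' = (0.1916, -0.6293, 0.7377, 0.1519)

angular accel α = (-0.8169, 0.4747, -1.2450)
ω + α·dt = (-1.4163, 0.7095, 0.8751)
Hamilton product q⊗(0,ω) = (-1.5275555, 0.2688033, 0.5118416, 0.7696366)
updated quaternion q' = (0.1916, -0.6293, 0.7377, 0.1519)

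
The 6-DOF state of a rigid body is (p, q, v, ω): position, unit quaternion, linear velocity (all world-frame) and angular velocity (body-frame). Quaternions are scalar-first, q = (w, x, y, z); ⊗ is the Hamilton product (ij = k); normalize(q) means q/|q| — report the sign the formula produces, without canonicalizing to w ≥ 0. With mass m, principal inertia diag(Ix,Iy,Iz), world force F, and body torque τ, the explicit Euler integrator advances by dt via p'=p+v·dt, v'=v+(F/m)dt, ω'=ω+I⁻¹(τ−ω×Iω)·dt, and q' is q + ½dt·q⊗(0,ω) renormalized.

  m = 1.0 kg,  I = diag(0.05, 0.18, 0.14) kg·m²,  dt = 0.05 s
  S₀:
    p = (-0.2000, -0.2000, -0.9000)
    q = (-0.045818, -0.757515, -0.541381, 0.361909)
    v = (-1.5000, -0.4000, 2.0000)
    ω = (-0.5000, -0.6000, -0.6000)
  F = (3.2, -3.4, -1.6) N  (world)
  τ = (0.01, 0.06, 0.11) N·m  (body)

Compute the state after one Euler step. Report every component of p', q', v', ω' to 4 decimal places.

linear accel F/m = (3.2000, -3.4000, -1.6000)
new position p' = (-0.2750, -0.2200, -0.8000)
new velocity v' = (-1.3400, -0.5700, 1.9200)
gyro term ω×Iω = (-0.0144, -0.0270, 0.0390)
(τ − ω×Iω)/I = (0.4880, 0.4833, 0.5071)
new body rate ω' = (-0.4756, -0.5758, -0.5746)
2q̇ = q⊗(0,ω) = (-0.4864407, 0.5648830, -0.6079727, 0.2113093)
q' = normalize(q + ½dt·q⊗(0,ω)) = (-0.0580, -0.7432, -0.5564, 0.3671)

p' = (-0.2750, -0.2200, -0.8000)
q' = (-0.0580, -0.7432, -0.5564, 0.3671)
v' = (-1.3400, -0.5700, 1.9200)
ω' = (-0.4756, -0.5758, -0.5746)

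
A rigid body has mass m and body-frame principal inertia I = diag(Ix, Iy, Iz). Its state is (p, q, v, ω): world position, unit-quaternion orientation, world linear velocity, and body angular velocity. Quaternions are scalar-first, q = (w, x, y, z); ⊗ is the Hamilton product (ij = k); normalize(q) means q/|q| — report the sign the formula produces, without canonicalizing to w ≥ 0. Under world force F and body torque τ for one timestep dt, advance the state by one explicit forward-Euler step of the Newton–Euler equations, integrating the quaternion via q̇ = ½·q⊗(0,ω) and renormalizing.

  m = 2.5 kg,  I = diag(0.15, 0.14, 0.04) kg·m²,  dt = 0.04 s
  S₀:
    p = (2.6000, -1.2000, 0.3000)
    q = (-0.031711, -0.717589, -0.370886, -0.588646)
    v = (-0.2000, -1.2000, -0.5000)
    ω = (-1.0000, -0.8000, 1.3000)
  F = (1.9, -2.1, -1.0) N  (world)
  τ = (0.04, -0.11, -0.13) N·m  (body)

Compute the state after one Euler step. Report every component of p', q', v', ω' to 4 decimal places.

p' = (2.5920, -1.2480, 0.2800)
q' = (-0.0367, -0.7355, -0.3397, -0.5850)
v' = (-0.1696, -1.2336, -0.5160)
ω' = (-1.0171, -0.7906, 1.1780)

p' = p + v·dt = (2.5920, -1.2480, 0.2800)
v' = v + a·dt = (-0.1696, -1.2336, -0.5160)
(τ − ω×Iω)/I = (-0.4267, 0.2357, -3.0500)
ω + α·dt = (-1.0171, -0.7906, 1.1780)
2q̇ = q⊗(0,ω) = (-0.2490580, -0.9213576, 1.5468805, 0.1619609)
q' = normalize(q + ½dt·q⊗(0,ω)) = (-0.0367, -0.7355, -0.3397, -0.5850)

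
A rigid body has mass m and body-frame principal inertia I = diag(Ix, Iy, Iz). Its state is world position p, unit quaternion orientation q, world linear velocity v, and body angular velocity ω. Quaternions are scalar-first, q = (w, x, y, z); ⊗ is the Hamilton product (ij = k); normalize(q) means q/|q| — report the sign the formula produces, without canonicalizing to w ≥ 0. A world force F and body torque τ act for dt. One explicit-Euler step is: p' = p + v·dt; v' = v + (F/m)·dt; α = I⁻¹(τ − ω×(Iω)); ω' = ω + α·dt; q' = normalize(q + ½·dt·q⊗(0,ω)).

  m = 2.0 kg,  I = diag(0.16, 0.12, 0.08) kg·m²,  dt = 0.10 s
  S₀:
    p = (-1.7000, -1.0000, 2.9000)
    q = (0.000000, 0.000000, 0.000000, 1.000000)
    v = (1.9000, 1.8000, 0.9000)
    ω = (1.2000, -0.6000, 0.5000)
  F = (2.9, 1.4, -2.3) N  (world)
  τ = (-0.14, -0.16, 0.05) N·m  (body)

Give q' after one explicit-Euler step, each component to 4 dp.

q⊗(0,ω) = (-0.5000000, 0.6000000, 1.2000000, 0.0000000)
q' = normalize(q + ½dt·q⊗(0,ω)) = (-0.0249, 0.0299, 0.0598, 0.9974)

q' = (-0.0249, 0.0299, 0.0598, 0.9974)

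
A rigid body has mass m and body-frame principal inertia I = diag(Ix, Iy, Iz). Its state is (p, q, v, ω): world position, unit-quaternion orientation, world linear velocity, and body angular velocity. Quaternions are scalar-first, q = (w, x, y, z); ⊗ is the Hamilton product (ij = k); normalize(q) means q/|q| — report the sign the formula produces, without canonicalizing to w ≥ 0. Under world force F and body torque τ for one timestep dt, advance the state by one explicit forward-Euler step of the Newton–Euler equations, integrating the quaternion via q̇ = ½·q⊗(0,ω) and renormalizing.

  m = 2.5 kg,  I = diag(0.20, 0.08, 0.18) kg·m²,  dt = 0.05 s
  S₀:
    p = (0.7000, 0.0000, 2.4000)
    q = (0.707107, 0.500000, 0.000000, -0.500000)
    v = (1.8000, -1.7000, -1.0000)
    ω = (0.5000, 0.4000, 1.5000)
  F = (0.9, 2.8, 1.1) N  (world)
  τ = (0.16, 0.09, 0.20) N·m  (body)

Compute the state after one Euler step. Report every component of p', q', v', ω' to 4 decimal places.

p' = (0.7900, -0.0850, 2.3500)
q' = (0.7190, 0.5134, -0.0179, -0.4681)
v' = (1.8180, -1.6440, -0.9780)
ω' = (0.5250, 0.4469, 1.5622)

linear accel F/m = (0.3600, 1.1200, 0.4400)
new position p' = (0.7900, -0.0850, 2.3500)
v + (F/m)dt = (1.8180, -1.6440, -0.9780)
ω×(Iω) gyroscopic = (0.0600, 0.0150, -0.0240)
angular accel α = (0.5000, 0.9375, 1.2444)
ω' = ω + α·dt = (0.5250, 0.4469, 1.5622)
q⊗(0,ω) = (0.5000000, 0.5535535, -0.7171572, 1.2606605)
q + ½dt·q⊗(0,ω), renormalized = (0.7190, 0.5134, -0.0179, -0.4681)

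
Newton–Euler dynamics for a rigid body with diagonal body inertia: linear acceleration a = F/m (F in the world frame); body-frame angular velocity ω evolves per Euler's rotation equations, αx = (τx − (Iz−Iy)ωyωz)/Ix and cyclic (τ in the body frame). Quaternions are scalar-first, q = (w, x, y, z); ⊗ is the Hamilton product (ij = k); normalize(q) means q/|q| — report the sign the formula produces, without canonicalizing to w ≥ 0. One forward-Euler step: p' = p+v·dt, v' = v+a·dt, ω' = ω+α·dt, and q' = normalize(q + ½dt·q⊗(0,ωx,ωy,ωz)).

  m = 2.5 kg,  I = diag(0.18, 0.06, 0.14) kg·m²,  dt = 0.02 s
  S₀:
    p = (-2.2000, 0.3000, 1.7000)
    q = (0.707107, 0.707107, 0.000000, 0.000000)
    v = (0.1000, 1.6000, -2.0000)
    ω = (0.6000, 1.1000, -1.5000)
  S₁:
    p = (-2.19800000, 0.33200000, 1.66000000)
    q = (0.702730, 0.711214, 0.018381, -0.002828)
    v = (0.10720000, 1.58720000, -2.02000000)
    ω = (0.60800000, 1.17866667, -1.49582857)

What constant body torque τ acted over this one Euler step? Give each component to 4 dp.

ω₁ − ω₀ = (0.00800000, 0.07866667, 0.00417143)
ω₀×(Iω₀) = (-0.1320, -0.0360, -0.0792)
I·α + gyro = (-0.0600, 0.2000, -0.0500)

τ = (-0.0600, 0.2000, -0.0500)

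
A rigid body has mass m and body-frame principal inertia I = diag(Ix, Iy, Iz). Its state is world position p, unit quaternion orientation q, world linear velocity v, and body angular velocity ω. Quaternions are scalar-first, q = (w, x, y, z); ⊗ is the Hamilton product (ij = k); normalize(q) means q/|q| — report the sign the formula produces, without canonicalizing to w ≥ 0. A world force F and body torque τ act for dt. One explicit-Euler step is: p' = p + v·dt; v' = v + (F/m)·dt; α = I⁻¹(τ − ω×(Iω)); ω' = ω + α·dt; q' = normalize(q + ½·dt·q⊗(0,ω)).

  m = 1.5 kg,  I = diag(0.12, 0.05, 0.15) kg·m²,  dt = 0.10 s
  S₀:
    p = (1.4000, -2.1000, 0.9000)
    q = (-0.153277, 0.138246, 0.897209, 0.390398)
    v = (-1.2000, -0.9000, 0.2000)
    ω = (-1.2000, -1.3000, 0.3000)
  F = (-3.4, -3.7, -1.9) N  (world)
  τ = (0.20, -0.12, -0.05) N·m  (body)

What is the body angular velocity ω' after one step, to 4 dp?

gyro term ω×Iω = (-0.0390, 0.0108, -0.1092)
α = I⁻¹(τ − ω×Iω) = (1.9917, -2.6160, 0.3947)
new body rate ω' = (-1.0008, -1.5616, 0.3395)

ω' = (-1.0008, -1.5616, 0.3395)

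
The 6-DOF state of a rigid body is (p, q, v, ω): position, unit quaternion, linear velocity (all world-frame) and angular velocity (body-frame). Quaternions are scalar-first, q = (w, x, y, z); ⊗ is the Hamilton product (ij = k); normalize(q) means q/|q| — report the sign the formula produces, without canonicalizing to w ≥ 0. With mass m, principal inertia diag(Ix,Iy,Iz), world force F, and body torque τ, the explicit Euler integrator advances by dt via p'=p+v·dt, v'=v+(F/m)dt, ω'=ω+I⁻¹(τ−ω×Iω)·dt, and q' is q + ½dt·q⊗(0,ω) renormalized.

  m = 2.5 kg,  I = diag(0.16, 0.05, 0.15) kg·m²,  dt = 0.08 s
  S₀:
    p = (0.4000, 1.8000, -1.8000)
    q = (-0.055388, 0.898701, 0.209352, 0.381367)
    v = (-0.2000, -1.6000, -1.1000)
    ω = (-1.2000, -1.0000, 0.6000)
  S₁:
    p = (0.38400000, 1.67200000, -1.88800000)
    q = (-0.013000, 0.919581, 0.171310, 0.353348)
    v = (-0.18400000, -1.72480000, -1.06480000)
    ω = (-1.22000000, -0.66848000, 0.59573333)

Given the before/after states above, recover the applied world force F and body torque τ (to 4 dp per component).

F = (0.5000, -3.9000, 1.1000)
τ = (-0.1000, 0.2000, -0.1400)

Δv = v₁−v₀ = (0.01600000, -0.12480000, 0.03520000)
m·(v₁−v₀)/dt = (0.5000, -3.9000, 1.1000)
rate change Δω = (-0.02000000, 0.33152000, -0.00426667)
τ = I·(Δω/dt) + ω₀×(Iω₀) = (-0.1000, 0.2000, -0.1400)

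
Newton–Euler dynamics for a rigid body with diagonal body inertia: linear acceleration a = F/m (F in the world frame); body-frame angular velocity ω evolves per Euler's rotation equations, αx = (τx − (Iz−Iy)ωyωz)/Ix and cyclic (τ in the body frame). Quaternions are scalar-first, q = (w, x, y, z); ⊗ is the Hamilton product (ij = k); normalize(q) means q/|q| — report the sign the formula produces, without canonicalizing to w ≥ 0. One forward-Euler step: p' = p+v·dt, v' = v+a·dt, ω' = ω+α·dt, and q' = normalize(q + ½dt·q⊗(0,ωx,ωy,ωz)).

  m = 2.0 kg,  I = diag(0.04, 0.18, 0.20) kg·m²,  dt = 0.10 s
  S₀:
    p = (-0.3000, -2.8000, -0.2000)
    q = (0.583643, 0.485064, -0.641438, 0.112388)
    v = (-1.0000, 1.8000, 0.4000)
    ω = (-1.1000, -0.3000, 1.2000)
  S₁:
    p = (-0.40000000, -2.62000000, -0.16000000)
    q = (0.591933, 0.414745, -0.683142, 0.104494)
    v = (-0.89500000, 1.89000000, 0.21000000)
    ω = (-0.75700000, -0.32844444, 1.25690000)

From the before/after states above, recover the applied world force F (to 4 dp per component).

F = (2.1000, 1.8000, -3.8000)

Δv = v₁−v₀ = (0.10500000, 0.09000000, -0.19000000)
applied force F = (2.1000, 1.8000, -3.8000)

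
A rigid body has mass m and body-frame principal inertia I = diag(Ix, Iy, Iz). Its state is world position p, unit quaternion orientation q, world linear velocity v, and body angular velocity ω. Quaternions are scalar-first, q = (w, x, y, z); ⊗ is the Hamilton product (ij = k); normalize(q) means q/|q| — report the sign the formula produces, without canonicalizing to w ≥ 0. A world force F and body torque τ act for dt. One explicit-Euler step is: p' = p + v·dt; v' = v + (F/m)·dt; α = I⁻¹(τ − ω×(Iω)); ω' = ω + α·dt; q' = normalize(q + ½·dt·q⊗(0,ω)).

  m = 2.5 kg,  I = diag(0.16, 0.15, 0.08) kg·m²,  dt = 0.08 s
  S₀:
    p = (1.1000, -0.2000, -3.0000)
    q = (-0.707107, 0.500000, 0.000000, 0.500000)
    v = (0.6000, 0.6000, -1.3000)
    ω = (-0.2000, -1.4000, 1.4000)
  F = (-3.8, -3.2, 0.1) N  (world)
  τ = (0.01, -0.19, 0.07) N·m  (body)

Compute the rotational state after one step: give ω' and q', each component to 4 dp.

ω' = (-0.2636, -1.4894, 1.4728)
q' = (-0.7288, 0.5320, 0.0076, 0.4310)

ω×(Iω) gyroscopic = (0.1372, -0.0224, -0.0028)
(τ − ω×Iω)/I = (-0.7950, -1.1173, 0.9100)
ω + α·dt = (-0.2636, -1.4894, 1.4728)
q⊗(0,ω) = (-0.6000000, 0.8414214, 0.1899498, -1.6899498)
q + ½dt·q⊗(0,ω), renormalized = (-0.7288, 0.5320, 0.0076, 0.4310)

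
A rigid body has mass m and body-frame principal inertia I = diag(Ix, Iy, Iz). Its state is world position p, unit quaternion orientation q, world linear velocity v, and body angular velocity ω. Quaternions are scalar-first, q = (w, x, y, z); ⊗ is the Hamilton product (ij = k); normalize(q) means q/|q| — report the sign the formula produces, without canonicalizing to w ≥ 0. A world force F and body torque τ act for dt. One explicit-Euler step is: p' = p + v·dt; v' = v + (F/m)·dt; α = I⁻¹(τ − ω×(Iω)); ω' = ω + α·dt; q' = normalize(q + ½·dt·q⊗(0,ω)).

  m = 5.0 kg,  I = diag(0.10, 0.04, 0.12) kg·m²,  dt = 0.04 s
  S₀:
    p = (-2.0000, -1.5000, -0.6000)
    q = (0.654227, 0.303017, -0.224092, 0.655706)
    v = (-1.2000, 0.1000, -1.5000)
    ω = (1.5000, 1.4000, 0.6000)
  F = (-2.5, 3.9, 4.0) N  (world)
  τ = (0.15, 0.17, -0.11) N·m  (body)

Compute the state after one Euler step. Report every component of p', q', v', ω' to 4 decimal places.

p' = (-2.0480, -1.4960, -0.6600)
q' = (0.6430, 0.3013, -0.1896, 0.6781)
v' = (-1.2200, 0.1312, -1.4680)
ω' = (1.5331, 1.5880, 0.6053)

α = I⁻¹(τ − ω×Iω) = (0.8280, 4.7000, 0.1333)
ω + α·dt = (1.5331, 1.5880, 0.6053)
Hamilton product q⊗(0,ω) = (-0.5342203, -0.0711031, 1.7176666, 1.1528980)
q + ½dt·q⊗(0,ω), renormalized = (0.6430, 0.3013, -0.1896, 0.6781)
linear accel F/m = (-0.5000, 0.7800, 0.8000)
p' = p + v·dt = (-2.0480, -1.4960, -0.6600)
new velocity v' = (-1.2200, 0.1312, -1.4680)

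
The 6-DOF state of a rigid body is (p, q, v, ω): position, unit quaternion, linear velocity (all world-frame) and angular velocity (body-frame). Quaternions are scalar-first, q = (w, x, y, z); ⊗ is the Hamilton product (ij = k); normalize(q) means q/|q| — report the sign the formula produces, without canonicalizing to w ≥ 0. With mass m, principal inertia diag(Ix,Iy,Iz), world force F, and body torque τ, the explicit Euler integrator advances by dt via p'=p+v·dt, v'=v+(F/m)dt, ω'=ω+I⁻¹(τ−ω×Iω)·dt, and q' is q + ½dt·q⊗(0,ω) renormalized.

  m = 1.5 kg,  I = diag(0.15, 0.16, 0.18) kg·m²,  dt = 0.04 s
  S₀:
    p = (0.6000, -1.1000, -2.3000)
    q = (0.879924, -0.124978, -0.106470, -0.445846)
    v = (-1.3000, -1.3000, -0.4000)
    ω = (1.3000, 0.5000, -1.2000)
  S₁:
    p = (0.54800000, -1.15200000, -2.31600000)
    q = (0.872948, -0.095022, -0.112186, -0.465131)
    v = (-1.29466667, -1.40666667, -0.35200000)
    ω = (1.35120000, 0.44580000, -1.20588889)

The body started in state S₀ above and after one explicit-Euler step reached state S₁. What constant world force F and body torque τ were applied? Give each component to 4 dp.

Δω = ω₁−ω₀ = (0.05120000, -0.05420000, -0.00588889)
gyro term ω₀×Iω₀ = (-0.0120, 0.0468, 0.0065)
I·α + gyro = (0.1800, -0.1700, -0.0200)
velocity change Δv = (0.00533333, -0.10666667, 0.04800000)
applied force F = (0.2000, -4.0000, 1.8000)

F = (0.2000, -4.0000, 1.8000)
τ = (0.1800, -0.1700, -0.0200)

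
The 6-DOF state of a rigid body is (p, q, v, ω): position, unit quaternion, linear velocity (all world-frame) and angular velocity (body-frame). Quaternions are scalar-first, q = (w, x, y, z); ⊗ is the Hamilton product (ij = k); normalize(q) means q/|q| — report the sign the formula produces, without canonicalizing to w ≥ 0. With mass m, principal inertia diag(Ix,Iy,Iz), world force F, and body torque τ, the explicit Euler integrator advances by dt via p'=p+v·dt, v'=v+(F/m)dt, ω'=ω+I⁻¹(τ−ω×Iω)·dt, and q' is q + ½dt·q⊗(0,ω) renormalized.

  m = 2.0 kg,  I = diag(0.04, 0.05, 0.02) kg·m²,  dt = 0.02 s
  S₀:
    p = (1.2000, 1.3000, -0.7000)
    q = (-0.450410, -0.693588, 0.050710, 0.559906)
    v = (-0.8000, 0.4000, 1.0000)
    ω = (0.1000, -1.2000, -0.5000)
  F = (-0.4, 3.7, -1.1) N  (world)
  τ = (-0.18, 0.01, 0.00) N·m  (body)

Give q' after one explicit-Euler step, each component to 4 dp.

Hamilton product q⊗(0,ω) = (0.4101638, 0.6014912, 0.2496886, 1.0524396)
q + ½dt·q⊗(0,ω), renormalized = (-0.4463, -0.6875, 0.0532, 0.5704)

q' = (-0.4463, -0.6875, 0.0532, 0.5704)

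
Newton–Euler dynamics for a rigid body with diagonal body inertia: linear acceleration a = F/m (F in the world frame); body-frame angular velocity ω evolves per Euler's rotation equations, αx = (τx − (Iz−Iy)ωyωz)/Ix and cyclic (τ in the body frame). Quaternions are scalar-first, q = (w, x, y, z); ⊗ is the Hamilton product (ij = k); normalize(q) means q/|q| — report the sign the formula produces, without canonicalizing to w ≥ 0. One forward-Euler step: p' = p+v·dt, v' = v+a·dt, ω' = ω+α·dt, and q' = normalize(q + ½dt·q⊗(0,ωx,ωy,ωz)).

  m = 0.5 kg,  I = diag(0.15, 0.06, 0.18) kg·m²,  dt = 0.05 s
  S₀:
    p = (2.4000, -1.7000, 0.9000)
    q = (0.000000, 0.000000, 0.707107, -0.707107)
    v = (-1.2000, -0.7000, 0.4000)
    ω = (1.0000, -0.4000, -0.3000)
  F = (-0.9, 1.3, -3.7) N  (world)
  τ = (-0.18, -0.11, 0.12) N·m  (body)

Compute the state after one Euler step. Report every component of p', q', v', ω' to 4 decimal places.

ω×(Iω) gyroscopic = (0.0144, 0.0090, 0.0360)
α = I⁻¹(τ − ω×Iω) = (-1.2960, -1.9833, 0.4667)
new body rate ω' = (0.9352, -0.4992, -0.2767)
2q̇ = q⊗(0,ω) = (0.0707107, -0.4949749, -0.7071070, -0.7071070)
q' = normalize(q + ½dt·q⊗(0,ω)) = (0.0018, -0.0124, 0.6892, -0.7245)
a = F/m = (-1.8000, 2.6000, -7.4000)
new position p' = (2.3400, -1.7350, 0.9200)
v + (F/m)dt = (-1.2900, -0.5700, 0.0300)

p' = (2.3400, -1.7350, 0.9200)
q' = (0.0018, -0.0124, 0.6892, -0.7245)
v' = (-1.2900, -0.5700, 0.0300)
ω' = (0.9352, -0.4992, -0.2767)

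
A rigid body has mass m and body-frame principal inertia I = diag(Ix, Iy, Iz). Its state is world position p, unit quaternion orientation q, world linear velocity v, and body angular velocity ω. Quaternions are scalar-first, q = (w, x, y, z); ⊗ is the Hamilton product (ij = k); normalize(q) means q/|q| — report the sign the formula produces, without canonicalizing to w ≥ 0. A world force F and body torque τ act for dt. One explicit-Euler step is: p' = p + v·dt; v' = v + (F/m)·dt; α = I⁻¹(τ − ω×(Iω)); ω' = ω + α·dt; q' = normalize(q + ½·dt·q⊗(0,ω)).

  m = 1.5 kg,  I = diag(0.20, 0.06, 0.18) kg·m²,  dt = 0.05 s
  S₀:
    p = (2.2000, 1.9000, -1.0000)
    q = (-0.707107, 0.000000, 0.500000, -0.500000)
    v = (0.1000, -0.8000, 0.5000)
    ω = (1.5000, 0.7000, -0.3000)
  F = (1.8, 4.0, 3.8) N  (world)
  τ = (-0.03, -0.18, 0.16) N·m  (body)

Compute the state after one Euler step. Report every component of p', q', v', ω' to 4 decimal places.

p' = (2.2050, 1.8600, -0.9750)
q' = (-0.7190, -0.0215, 0.4685, -0.5130)
v' = (0.1600, -0.6667, 0.6267)
ω' = (1.4988, 0.5575, -0.2147)

a = F/m = (1.2000, 2.6667, 2.5333)
p + v·dt = (2.2050, 1.8600, -0.9750)
v' = v + a·dt = (0.1600, -0.6667, 0.6267)
gyro term ω×Iω = (-0.0252, -0.0090, -0.1470)
angular accel α = (-0.0240, -2.8500, 1.7056)
ω + α·dt = (1.4988, 0.5575, -0.2147)
q⊗(0,ω) = (-0.5000000, -0.8606605, -1.2449749, -0.5378679)
q' = normalize(q + ½dt·q⊗(0,ω)) = (-0.7190, -0.0215, 0.4685, -0.5130)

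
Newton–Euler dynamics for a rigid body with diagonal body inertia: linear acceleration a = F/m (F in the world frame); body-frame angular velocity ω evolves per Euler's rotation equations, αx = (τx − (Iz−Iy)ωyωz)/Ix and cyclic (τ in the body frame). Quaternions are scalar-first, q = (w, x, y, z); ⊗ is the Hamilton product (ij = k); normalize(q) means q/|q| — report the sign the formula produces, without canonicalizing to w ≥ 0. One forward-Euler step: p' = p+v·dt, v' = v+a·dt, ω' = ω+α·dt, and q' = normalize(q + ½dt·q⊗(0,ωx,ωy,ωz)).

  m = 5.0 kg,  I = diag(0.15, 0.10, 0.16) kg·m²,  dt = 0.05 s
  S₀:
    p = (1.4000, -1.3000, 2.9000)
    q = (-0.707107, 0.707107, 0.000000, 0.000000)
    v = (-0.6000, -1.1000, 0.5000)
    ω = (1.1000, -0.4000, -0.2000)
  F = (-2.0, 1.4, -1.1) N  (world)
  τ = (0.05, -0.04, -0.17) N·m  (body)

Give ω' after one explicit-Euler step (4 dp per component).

gyro term ω×Iω = (0.0048, 0.0022, 0.0220)
(τ − ω×Iω)/I = (0.3013, -0.4220, -1.2000)
ω + α·dt = (1.1151, -0.4211, -0.2600)

ω' = (1.1151, -0.4211, -0.2600)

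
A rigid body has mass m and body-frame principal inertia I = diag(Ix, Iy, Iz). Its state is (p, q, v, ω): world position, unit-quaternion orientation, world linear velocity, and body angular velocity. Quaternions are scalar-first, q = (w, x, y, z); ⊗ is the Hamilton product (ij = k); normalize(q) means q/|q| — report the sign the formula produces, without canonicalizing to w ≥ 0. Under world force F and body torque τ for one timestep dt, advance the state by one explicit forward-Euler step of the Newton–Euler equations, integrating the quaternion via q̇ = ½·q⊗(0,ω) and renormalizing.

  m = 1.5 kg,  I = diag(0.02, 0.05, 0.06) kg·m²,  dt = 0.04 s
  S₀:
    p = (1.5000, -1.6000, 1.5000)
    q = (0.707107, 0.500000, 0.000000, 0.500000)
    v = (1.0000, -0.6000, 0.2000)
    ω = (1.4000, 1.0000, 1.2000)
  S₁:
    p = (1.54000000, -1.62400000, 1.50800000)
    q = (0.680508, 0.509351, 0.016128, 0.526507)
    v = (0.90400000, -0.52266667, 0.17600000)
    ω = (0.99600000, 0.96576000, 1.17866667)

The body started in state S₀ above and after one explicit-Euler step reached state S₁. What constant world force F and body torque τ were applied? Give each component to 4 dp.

F = (-3.6000, 2.9000, -0.9000)
τ = (-0.1900, -0.1100, 0.0100)

rate change Δω = (-0.40400000, -0.03424000, -0.02133333)
τ = I·(Δω/dt) + ω₀×(Iω₀) = (-0.1900, -0.1100, 0.0100)
Δv = v₁−v₀ = (-0.09600000, 0.07733333, -0.02400000)
F = m·Δv/dt = (-3.6000, 2.9000, -0.9000)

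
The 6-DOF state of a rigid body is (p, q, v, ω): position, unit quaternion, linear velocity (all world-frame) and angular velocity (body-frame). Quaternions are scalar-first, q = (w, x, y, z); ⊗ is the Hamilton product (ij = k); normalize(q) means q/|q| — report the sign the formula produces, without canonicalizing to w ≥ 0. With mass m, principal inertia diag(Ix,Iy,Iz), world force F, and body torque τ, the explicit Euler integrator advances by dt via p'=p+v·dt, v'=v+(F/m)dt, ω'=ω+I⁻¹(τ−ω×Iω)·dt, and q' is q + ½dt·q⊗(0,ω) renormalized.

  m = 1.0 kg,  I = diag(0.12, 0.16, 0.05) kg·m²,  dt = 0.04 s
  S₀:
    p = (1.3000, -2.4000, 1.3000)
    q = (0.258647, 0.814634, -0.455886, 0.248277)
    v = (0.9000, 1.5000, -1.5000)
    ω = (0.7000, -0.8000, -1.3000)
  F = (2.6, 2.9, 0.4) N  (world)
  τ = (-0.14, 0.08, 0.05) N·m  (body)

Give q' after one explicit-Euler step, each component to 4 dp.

q' = (0.2463, 0.8336, -0.4351, 0.2348)

2q̇ = q⊗(0,ω) = (-0.6121925, 0.9723263, 1.0259005, -0.6688281)
q + ½dt·q⊗(0,ω), renormalized = (0.2463, 0.8336, -0.4351, 0.2348)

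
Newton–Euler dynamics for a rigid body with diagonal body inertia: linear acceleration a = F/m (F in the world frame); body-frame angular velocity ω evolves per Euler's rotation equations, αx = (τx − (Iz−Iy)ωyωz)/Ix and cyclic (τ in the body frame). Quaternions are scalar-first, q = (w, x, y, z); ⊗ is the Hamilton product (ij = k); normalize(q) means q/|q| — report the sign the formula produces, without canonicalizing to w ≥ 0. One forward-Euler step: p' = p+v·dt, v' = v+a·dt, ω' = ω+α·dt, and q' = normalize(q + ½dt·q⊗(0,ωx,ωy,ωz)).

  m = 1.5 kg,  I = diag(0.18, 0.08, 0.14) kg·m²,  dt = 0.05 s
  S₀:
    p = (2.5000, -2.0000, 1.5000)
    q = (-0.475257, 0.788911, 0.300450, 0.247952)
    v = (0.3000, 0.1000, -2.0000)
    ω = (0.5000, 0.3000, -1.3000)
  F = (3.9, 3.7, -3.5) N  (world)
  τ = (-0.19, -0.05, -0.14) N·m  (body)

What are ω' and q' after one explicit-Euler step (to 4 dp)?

α = I⁻¹(τ − ω×Iω) = (-0.9256, -0.3000, -0.8929)
ω + α·dt = (0.4537, 0.2850, -1.3446)
2q̇ = q⊗(0,ω) = (-0.1622529, -0.7025991, 1.0069832, 0.7042824)
updated quaternion q' = (-0.4790, 0.7709, 0.3254, 0.2654)

ω' = (0.4537, 0.2850, -1.3446)
q' = (-0.4790, 0.7709, 0.3254, 0.2654)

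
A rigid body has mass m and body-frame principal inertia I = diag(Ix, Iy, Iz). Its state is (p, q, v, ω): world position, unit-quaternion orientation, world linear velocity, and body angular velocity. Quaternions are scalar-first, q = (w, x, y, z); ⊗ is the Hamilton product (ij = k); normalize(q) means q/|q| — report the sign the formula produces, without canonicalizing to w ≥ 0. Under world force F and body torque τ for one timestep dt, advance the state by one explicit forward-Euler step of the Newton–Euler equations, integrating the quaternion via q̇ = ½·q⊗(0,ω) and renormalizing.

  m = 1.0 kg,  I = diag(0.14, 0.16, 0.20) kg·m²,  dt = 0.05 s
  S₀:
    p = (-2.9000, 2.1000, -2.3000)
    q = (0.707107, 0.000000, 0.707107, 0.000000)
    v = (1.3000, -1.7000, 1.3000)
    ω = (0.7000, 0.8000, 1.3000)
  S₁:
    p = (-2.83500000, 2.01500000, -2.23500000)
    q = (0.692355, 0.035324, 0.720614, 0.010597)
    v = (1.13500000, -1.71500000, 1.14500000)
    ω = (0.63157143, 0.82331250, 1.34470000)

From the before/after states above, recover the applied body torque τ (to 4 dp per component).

Δω = ω₁−ω₀ = (-0.06842857, 0.02331250, 0.04470000)
τ = I·(Δω/dt) + ω₀×(Iω₀) = (-0.1500, 0.0200, 0.1900)

τ = (-0.1500, 0.0200, 0.1900)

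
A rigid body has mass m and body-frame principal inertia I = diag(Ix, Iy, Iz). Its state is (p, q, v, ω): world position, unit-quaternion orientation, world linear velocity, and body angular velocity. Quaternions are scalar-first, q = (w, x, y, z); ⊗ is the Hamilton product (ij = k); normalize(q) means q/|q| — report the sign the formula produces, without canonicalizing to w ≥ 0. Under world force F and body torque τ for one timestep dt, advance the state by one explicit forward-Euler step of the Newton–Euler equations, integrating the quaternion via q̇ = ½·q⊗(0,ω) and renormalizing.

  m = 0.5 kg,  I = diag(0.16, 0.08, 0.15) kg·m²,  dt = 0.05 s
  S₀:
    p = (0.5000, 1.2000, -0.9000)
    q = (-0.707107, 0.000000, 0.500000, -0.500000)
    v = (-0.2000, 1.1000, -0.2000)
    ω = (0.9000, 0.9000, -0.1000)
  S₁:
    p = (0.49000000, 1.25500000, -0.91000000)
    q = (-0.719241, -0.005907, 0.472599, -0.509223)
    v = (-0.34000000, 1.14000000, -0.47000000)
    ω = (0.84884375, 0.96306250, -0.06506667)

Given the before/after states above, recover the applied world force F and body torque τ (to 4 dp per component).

v₁ − v₀ = (-0.14000000, 0.04000000, -0.27000000)
F = m·Δv/dt = (-1.4000, 0.4000, -2.7000)
ω₁ − ω₀ = (-0.05115625, 0.06306250, 0.03493333)
I·α + gyro = (-0.1700, 0.1000, 0.0400)

F = (-1.4000, 0.4000, -2.7000)
τ = (-0.1700, 0.1000, 0.0400)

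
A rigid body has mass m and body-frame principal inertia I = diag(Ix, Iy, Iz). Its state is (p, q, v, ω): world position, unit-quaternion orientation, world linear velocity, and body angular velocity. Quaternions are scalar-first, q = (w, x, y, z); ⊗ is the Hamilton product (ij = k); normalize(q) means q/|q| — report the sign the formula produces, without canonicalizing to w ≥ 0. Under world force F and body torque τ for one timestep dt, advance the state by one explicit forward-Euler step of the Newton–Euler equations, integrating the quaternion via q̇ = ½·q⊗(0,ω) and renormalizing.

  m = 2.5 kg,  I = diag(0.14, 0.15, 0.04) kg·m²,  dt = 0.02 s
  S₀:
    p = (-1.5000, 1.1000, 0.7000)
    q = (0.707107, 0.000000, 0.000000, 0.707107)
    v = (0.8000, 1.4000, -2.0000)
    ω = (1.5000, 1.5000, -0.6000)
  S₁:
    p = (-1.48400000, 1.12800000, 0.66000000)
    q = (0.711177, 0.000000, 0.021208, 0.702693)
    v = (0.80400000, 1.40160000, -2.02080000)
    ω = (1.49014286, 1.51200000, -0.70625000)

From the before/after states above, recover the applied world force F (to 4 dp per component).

F = (0.5000, 0.2000, -2.6000)

Δv = v₁−v₀ = (0.00400000, 0.00160000, -0.02080000)
applied force F = (0.5000, 0.2000, -2.6000)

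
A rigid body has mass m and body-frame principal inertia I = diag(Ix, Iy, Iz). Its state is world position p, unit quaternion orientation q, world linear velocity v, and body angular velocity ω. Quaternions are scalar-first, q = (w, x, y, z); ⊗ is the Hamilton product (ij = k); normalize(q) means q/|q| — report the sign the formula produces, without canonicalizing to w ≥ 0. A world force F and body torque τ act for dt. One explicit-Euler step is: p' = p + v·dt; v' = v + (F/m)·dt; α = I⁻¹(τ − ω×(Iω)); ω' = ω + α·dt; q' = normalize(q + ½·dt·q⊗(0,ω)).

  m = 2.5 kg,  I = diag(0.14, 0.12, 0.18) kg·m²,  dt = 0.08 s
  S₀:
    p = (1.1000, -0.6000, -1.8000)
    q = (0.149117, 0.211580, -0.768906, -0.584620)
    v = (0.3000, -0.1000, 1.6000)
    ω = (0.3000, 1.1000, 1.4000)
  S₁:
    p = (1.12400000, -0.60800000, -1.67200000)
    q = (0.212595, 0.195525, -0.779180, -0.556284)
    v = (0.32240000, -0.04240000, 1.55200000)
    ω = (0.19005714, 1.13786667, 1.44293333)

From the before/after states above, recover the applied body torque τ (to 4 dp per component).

τ = (-0.1000, 0.0400, 0.0900)

Δω = ω₁−ω₀ = (-0.10994286, 0.03786667, 0.04293333)
gyro term ω₀×Iω₀ = (0.0924, -0.0168, -0.0066)
applied torque τ = (-0.1000, 0.0400, 0.0900)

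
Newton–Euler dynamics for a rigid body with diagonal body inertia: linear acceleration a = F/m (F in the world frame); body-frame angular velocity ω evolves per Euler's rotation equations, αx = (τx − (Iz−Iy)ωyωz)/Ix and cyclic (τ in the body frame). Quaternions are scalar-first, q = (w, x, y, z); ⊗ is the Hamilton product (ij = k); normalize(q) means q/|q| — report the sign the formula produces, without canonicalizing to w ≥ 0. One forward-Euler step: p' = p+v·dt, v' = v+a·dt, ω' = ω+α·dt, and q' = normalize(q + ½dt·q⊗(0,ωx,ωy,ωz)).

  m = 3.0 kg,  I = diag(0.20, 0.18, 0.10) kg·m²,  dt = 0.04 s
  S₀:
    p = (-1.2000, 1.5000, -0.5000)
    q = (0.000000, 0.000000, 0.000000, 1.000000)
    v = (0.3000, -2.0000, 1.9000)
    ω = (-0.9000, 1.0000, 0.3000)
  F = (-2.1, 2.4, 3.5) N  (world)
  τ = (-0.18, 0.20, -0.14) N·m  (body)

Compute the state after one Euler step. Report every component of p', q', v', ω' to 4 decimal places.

p' = (-1.1880, 1.4200, -0.4240)
q' = (-0.0060, -0.0200, -0.0180, 0.9996)
v' = (0.2720, -1.9680, 1.9467)
ω' = (-0.9312, 1.0504, 0.2368)

linear accel F/m = (-0.7000, 0.8000, 1.1667)
p' = p + v·dt = (-1.1880, 1.4200, -0.4240)
v + (F/m)dt = (0.2720, -1.9680, 1.9467)
α = I⁻¹(τ − ω×Iω) = (-0.7800, 1.2611, -1.5800)
ω' = ω + α·dt = (-0.9312, 1.0504, 0.2368)
2q̇ = q⊗(0,ω) = (-0.3000000, -1.0000000, -0.9000000, 0.0000000)
q' = normalize(q + ½dt·q⊗(0,ω)) = (-0.0060, -0.0200, -0.0180, 0.9996)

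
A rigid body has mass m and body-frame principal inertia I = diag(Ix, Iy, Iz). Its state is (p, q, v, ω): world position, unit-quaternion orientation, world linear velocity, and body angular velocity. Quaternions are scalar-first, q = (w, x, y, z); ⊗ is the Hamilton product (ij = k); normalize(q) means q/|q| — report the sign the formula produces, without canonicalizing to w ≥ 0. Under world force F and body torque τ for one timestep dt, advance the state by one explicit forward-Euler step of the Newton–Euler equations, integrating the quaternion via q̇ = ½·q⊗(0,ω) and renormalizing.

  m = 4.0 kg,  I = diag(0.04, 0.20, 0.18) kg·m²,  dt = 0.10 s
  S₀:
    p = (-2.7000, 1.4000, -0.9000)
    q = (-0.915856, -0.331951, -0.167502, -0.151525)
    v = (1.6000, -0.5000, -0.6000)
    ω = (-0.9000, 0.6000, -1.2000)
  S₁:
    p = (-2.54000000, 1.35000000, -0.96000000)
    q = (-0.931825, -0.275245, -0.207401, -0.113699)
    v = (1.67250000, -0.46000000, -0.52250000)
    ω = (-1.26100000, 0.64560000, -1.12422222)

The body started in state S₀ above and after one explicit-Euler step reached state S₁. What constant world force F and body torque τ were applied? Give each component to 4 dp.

rate change Δω = (-0.36100000, 0.04560000, 0.07577778)
τ = I·(Δω/dt) + ω₀×(Iω₀) = (-0.1300, -0.0600, 0.0500)
v₁ − v₀ = (0.07250000, 0.04000000, 0.07750000)
F = m·Δv/dt = (2.9000, 1.6000, 3.1000)

F = (2.9000, 1.6000, 3.1000)
τ = (-0.1300, -0.0600, 0.0500)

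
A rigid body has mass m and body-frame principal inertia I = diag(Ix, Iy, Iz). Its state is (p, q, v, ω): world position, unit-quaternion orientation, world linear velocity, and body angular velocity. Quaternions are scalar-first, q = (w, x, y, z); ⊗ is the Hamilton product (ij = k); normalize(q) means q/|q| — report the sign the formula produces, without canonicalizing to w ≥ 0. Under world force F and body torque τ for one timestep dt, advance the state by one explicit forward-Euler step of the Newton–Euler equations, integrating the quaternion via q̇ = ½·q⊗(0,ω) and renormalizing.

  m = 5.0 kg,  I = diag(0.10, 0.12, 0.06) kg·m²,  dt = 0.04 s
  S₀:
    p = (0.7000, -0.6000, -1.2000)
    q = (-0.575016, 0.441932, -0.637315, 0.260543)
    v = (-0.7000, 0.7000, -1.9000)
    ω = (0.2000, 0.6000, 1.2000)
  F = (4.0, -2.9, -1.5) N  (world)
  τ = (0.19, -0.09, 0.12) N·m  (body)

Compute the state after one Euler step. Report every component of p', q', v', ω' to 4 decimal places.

p' = (0.6720, -0.5720, -1.2760)
q' = (-0.5752, 0.4211, -0.6535, 0.2545)
v' = (-0.6680, 0.6768, -1.9120)
ω' = (0.2933, 0.5668, 1.2784)

new position p' = (0.6720, -0.5720, -1.2760)
v' = v + a·dt = (-0.6680, 0.6768, -1.9120)
α = I⁻¹(τ − ω×Iω) = (2.3320, -0.8300, 1.9600)
new body rate ω' = (0.2933, 0.5668, 1.2784)
q⊗(0,ω) = (-0.0186490, -1.0361070, -0.8232194, -0.2973970)
updated quaternion q' = (-0.5752, 0.4211, -0.6535, 0.2545)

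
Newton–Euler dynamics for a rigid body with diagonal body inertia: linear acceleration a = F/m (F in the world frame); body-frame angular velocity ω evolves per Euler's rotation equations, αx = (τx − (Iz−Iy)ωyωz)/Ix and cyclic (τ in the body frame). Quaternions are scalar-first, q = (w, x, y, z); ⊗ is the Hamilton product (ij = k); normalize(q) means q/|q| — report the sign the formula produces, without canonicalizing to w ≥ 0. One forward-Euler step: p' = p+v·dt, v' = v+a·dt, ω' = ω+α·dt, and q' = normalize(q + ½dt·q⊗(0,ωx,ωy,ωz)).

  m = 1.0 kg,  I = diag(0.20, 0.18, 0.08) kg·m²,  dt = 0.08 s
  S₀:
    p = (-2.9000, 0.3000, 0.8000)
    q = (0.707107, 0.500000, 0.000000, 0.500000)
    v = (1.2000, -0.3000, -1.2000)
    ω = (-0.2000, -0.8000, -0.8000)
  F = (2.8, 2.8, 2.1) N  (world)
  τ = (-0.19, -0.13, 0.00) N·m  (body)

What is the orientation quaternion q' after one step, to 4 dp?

q' = (0.7263, 0.5098, -0.0106, 0.4609)

2q̇ = q⊗(0,ω) = (0.5000000, 0.2585786, -0.2656856, -0.9656856)
q' = normalize(q + ½dt·q⊗(0,ω)) = (0.7263, 0.5098, -0.0106, 0.4609)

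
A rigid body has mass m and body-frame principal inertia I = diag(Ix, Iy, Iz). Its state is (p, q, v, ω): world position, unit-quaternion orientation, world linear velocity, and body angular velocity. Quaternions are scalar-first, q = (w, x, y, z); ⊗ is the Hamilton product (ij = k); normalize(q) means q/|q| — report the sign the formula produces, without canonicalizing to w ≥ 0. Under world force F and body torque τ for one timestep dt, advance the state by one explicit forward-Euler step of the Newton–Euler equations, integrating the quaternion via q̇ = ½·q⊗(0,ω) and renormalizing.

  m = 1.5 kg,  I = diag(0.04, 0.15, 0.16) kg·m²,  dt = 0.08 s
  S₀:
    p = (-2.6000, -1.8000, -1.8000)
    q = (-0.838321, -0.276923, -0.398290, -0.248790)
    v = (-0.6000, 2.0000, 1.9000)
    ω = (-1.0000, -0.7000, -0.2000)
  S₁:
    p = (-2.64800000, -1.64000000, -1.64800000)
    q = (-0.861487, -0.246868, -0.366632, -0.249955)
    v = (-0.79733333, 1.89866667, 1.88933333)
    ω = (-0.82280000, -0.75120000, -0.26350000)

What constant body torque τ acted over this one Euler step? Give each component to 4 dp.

τ = (0.0900, -0.1200, -0.0500)

rate change Δω = (0.17720000, -0.05120000, -0.06350000)
applied torque τ = (0.0900, -0.1200, -0.0500)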